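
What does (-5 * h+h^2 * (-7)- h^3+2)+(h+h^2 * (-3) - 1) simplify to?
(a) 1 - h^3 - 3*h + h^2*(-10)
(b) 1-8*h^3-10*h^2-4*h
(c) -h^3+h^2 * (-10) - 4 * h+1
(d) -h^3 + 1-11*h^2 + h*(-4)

Adding the polynomials and combining like terms:
(-5*h + h^2*(-7) - h^3 + 2) + (h + h^2*(-3) - 1)
= -h^3+h^2 * (-10) - 4 * h+1
c) -h^3+h^2 * (-10) - 4 * h+1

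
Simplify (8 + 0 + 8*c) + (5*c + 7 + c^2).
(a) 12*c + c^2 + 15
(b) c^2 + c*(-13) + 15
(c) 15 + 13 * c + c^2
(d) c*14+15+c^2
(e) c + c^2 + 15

Adding the polynomials and combining like terms:
(8 + 0 + 8*c) + (5*c + 7 + c^2)
= 15 + 13 * c + c^2
c) 15 + 13 * c + c^2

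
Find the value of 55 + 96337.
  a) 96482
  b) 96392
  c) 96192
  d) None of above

55 + 96337 = 96392
b) 96392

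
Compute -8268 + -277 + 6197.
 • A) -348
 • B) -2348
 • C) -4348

First: -8268 + -277 = -8545
Then: -8545 + 6197 = -2348
B) -2348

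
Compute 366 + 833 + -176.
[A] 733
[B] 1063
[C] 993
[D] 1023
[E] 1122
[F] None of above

First: 366 + 833 = 1199
Then: 1199 + -176 = 1023
D) 1023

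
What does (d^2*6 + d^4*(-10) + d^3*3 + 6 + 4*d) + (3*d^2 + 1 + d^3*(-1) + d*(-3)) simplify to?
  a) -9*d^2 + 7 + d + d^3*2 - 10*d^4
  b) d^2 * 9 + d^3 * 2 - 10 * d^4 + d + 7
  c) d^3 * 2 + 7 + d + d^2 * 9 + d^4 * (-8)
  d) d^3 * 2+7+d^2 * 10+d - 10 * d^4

Adding the polynomials and combining like terms:
(d^2*6 + d^4*(-10) + d^3*3 + 6 + 4*d) + (3*d^2 + 1 + d^3*(-1) + d*(-3))
= d^2 * 9 + d^3 * 2 - 10 * d^4 + d + 7
b) d^2 * 9 + d^3 * 2 - 10 * d^4 + d + 7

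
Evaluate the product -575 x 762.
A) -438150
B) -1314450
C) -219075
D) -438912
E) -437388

-575 * 762 = -438150
A) -438150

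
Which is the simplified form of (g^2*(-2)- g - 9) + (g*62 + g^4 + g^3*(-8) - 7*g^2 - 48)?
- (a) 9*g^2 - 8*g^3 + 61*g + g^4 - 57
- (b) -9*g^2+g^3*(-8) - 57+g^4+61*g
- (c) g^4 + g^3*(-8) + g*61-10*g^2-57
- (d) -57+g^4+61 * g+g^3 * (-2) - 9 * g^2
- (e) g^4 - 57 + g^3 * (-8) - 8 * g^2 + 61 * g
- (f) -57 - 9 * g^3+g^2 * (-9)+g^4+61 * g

Adding the polynomials and combining like terms:
(g^2*(-2) - g - 9) + (g*62 + g^4 + g^3*(-8) - 7*g^2 - 48)
= -9*g^2+g^3*(-8) - 57+g^4+61*g
b) -9*g^2+g^3*(-8) - 57+g^4+61*g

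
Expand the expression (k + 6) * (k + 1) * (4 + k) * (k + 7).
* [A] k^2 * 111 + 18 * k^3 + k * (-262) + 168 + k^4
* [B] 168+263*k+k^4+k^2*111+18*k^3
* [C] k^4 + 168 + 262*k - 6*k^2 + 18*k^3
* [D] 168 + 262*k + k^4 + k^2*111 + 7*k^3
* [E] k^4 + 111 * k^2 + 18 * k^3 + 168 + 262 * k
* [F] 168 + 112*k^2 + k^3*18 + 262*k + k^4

Expanding (k + 6) * (k + 1) * (4 + k) * (k + 7):
= k^4 + 111 * k^2 + 18 * k^3 + 168 + 262 * k
E) k^4 + 111 * k^2 + 18 * k^3 + 168 + 262 * k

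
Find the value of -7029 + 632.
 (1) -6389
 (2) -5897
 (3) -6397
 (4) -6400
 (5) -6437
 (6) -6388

-7029 + 632 = -6397
3) -6397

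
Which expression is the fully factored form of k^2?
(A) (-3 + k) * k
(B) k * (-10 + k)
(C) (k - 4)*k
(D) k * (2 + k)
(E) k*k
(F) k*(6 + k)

We need to factor k^2.
The factored form is k*k.
E) k*k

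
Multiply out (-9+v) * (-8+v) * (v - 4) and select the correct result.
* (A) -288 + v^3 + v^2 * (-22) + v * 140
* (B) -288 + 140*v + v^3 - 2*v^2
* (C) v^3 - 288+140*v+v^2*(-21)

Expanding (-9+v) * (-8+v) * (v - 4):
= v^3 - 288+140*v+v^2*(-21)
C) v^3 - 288+140*v+v^2*(-21)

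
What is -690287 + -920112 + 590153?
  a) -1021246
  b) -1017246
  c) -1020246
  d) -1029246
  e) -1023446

First: -690287 + -920112 = -1610399
Then: -1610399 + 590153 = -1020246
c) -1020246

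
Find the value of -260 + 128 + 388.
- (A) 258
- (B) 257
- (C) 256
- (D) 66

First: -260 + 128 = -132
Then: -132 + 388 = 256
C) 256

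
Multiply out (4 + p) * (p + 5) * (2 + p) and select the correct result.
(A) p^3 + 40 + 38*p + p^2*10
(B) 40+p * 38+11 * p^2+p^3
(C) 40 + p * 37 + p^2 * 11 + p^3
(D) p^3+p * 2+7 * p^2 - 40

Expanding (4 + p) * (p + 5) * (2 + p):
= 40+p * 38+11 * p^2+p^3
B) 40+p * 38+11 * p^2+p^3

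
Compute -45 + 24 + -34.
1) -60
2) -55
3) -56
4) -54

First: -45 + 24 = -21
Then: -21 + -34 = -55
2) -55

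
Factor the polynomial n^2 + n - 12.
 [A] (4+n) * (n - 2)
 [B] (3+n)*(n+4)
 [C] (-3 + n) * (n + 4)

We need to factor n^2 + n - 12.
The factored form is (-3 + n) * (n + 4).
C) (-3 + n) * (n + 4)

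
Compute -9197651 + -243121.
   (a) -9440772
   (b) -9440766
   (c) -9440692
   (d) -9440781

-9197651 + -243121 = -9440772
a) -9440772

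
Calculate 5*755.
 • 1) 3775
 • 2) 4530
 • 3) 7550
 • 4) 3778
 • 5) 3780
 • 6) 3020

5 * 755 = 3775
1) 3775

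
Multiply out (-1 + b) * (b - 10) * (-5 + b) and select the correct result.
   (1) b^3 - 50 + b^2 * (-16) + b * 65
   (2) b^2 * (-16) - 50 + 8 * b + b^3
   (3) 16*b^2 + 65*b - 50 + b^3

Expanding (-1 + b) * (b - 10) * (-5 + b):
= b^3 - 50 + b^2 * (-16) + b * 65
1) b^3 - 50 + b^2 * (-16) + b * 65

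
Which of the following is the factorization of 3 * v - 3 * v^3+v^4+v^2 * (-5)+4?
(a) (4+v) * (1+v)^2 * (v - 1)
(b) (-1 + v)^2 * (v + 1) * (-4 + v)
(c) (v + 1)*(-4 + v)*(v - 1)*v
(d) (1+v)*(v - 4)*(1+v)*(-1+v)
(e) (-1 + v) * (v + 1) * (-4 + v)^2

We need to factor 3 * v - 3 * v^3+v^4+v^2 * (-5)+4.
The factored form is (1+v)*(v - 4)*(1+v)*(-1+v).
d) (1+v)*(v - 4)*(1+v)*(-1+v)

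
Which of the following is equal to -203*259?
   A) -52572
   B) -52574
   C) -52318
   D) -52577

-203 * 259 = -52577
D) -52577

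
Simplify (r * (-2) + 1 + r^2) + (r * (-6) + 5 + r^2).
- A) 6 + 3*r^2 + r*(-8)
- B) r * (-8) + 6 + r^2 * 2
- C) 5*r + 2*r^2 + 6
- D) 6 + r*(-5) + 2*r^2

Adding the polynomials and combining like terms:
(r*(-2) + 1 + r^2) + (r*(-6) + 5 + r^2)
= r * (-8) + 6 + r^2 * 2
B) r * (-8) + 6 + r^2 * 2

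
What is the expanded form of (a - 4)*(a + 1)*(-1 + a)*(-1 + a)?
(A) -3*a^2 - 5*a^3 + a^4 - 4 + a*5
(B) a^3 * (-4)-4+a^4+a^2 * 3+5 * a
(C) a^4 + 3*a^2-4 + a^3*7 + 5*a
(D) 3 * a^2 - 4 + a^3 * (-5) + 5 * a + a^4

Expanding (a - 4)*(a + 1)*(-1 + a)*(-1 + a):
= 3 * a^2 - 4 + a^3 * (-5) + 5 * a + a^4
D) 3 * a^2 - 4 + a^3 * (-5) + 5 * a + a^4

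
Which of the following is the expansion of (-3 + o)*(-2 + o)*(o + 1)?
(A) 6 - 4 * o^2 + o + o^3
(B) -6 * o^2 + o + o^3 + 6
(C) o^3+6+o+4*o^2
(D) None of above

Expanding (-3 + o)*(-2 + o)*(o + 1):
= 6 - 4 * o^2 + o + o^3
A) 6 - 4 * o^2 + o + o^3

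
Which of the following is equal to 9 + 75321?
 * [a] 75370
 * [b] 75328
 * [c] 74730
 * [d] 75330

9 + 75321 = 75330
d) 75330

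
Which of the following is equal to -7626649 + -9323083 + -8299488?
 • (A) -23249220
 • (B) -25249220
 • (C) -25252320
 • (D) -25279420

First: -7626649 + -9323083 = -16949732
Then: -16949732 + -8299488 = -25249220
B) -25249220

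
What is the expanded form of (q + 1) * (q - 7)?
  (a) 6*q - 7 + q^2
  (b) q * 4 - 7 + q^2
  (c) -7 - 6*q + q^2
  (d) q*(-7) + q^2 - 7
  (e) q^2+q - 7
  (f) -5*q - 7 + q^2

Expanding (q + 1) * (q - 7):
= -7 - 6*q + q^2
c) -7 - 6*q + q^2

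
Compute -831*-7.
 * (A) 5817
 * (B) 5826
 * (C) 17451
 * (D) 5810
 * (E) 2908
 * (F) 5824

-831 * -7 = 5817
A) 5817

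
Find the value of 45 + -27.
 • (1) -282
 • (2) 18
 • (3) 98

45 + -27 = 18
2) 18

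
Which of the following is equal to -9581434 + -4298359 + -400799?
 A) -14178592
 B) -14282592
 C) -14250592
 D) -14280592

First: -9581434 + -4298359 = -13879793
Then: -13879793 + -400799 = -14280592
D) -14280592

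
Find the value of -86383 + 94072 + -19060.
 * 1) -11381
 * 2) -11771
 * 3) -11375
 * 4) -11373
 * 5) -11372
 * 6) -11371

First: -86383 + 94072 = 7689
Then: 7689 + -19060 = -11371
6) -11371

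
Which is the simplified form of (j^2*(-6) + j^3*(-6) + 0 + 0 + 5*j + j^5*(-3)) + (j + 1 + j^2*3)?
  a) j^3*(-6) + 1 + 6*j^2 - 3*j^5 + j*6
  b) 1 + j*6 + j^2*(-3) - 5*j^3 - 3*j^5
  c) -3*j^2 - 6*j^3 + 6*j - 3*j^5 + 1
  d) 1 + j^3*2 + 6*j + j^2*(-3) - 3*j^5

Adding the polynomials and combining like terms:
(j^2*(-6) + j^3*(-6) + 0 + 0 + 5*j + j^5*(-3)) + (j + 1 + j^2*3)
= -3*j^2 - 6*j^3 + 6*j - 3*j^5 + 1
c) -3*j^2 - 6*j^3 + 6*j - 3*j^5 + 1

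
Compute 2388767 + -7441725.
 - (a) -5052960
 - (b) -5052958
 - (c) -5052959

2388767 + -7441725 = -5052958
b) -5052958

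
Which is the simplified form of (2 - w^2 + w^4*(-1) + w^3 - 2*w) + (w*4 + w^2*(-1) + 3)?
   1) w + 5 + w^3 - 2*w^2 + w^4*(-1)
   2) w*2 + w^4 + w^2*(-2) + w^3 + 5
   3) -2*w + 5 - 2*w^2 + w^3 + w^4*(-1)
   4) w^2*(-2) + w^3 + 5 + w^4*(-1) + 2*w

Adding the polynomials and combining like terms:
(2 - w^2 + w^4*(-1) + w^3 - 2*w) + (w*4 + w^2*(-1) + 3)
= w^2*(-2) + w^3 + 5 + w^4*(-1) + 2*w
4) w^2*(-2) + w^3 + 5 + w^4*(-1) + 2*w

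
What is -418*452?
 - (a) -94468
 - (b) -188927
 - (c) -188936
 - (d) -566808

-418 * 452 = -188936
c) -188936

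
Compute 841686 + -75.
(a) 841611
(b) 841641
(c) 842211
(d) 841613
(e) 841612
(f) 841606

841686 + -75 = 841611
a) 841611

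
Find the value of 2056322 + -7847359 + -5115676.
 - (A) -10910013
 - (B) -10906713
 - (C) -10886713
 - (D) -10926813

First: 2056322 + -7847359 = -5791037
Then: -5791037 + -5115676 = -10906713
B) -10906713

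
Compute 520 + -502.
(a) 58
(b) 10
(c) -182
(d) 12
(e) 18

520 + -502 = 18
e) 18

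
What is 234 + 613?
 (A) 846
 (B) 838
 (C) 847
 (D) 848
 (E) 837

234 + 613 = 847
C) 847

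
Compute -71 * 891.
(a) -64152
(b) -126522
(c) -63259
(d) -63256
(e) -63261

-71 * 891 = -63261
e) -63261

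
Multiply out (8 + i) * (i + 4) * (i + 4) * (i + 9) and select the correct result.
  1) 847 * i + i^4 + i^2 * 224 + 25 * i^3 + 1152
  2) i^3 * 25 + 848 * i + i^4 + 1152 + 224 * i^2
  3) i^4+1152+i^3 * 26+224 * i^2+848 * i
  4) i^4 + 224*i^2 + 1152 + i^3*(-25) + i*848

Expanding (8 + i) * (i + 4) * (i + 4) * (i + 9):
= i^3 * 25 + 848 * i + i^4 + 1152 + 224 * i^2
2) i^3 * 25 + 848 * i + i^4 + 1152 + 224 * i^2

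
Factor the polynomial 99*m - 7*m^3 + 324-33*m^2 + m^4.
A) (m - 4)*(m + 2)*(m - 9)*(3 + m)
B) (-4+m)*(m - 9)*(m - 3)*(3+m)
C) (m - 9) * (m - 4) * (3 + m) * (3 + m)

We need to factor 99*m - 7*m^3 + 324-33*m^2 + m^4.
The factored form is (m - 9) * (m - 4) * (3 + m) * (3 + m).
C) (m - 9) * (m - 4) * (3 + m) * (3 + m)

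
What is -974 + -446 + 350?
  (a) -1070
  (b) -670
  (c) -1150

First: -974 + -446 = -1420
Then: -1420 + 350 = -1070
a) -1070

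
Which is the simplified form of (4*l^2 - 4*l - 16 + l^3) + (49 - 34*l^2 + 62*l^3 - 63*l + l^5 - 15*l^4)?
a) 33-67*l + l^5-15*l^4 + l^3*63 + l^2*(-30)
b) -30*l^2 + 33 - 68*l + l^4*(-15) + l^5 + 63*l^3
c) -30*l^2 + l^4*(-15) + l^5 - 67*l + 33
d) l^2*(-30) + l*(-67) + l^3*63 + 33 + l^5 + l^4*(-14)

Adding the polynomials and combining like terms:
(4*l^2 - 4*l - 16 + l^3) + (49 - 34*l^2 + 62*l^3 - 63*l + l^5 - 15*l^4)
= 33-67*l + l^5-15*l^4 + l^3*63 + l^2*(-30)
a) 33-67*l + l^5-15*l^4 + l^3*63 + l^2*(-30)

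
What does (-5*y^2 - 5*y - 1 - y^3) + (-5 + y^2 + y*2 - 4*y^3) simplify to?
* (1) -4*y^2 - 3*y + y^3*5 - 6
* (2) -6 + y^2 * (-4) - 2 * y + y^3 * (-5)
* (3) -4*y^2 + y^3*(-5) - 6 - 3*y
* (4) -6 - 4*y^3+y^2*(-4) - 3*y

Adding the polynomials and combining like terms:
(-5*y^2 - 5*y - 1 - y^3) + (-5 + y^2 + y*2 - 4*y^3)
= -4*y^2 + y^3*(-5) - 6 - 3*y
3) -4*y^2 + y^3*(-5) - 6 - 3*y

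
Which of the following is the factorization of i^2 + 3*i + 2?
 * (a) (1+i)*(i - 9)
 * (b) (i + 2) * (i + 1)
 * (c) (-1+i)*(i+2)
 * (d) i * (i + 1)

We need to factor i^2 + 3*i + 2.
The factored form is (i + 2) * (i + 1).
b) (i + 2) * (i + 1)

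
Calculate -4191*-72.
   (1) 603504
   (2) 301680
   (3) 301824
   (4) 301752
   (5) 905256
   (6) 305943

-4191 * -72 = 301752
4) 301752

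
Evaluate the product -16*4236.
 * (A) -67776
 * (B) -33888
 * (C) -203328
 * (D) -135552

-16 * 4236 = -67776
A) -67776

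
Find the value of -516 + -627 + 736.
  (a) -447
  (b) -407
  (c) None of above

First: -516 + -627 = -1143
Then: -1143 + 736 = -407
b) -407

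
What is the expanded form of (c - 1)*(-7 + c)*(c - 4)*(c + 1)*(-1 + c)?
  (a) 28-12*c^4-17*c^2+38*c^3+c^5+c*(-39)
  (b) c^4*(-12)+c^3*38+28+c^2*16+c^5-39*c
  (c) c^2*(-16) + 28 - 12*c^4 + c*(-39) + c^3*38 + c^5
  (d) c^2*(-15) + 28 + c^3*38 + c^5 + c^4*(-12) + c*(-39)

Expanding (c - 1)*(-7 + c)*(c - 4)*(c + 1)*(-1 + c):
= c^2*(-16) + 28 - 12*c^4 + c*(-39) + c^3*38 + c^5
c) c^2*(-16) + 28 - 12*c^4 + c*(-39) + c^3*38 + c^5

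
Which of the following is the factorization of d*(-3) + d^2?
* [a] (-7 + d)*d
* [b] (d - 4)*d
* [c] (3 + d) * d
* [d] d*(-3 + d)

We need to factor d*(-3) + d^2.
The factored form is d*(-3 + d).
d) d*(-3 + d)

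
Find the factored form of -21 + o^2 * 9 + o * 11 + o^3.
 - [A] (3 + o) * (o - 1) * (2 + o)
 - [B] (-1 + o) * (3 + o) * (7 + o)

We need to factor -21 + o^2 * 9 + o * 11 + o^3.
The factored form is (-1 + o) * (3 + o) * (7 + o).
B) (-1 + o) * (3 + o) * (7 + o)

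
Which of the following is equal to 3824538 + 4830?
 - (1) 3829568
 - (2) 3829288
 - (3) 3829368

3824538 + 4830 = 3829368
3) 3829368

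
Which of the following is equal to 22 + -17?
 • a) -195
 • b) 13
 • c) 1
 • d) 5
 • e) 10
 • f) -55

22 + -17 = 5
d) 5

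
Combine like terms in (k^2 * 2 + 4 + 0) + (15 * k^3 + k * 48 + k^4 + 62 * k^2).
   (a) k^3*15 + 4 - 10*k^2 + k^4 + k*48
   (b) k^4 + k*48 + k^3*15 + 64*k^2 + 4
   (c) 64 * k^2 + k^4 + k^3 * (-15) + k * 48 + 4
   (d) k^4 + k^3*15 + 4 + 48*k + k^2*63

Adding the polynomials and combining like terms:
(k^2*2 + 4 + 0) + (15*k^3 + k*48 + k^4 + 62*k^2)
= k^4 + k*48 + k^3*15 + 64*k^2 + 4
b) k^4 + k*48 + k^3*15 + 64*k^2 + 4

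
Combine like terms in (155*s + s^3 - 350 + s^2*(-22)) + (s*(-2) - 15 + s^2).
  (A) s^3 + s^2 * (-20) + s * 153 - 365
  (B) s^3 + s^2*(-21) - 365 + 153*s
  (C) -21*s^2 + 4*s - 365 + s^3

Adding the polynomials and combining like terms:
(155*s + s^3 - 350 + s^2*(-22)) + (s*(-2) - 15 + s^2)
= s^3 + s^2*(-21) - 365 + 153*s
B) s^3 + s^2*(-21) - 365 + 153*s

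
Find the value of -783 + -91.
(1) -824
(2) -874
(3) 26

-783 + -91 = -874
2) -874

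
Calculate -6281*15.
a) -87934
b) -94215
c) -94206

-6281 * 15 = -94215
b) -94215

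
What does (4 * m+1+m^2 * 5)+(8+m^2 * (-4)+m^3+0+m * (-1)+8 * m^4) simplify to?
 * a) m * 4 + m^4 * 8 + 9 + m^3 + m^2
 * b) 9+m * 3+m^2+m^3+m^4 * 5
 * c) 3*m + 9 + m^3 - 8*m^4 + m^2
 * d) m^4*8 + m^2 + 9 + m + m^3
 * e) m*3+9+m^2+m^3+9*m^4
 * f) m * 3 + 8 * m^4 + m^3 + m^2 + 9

Adding the polynomials and combining like terms:
(4*m + 1 + m^2*5) + (8 + m^2*(-4) + m^3 + 0 + m*(-1) + 8*m^4)
= m * 3 + 8 * m^4 + m^3 + m^2 + 9
f) m * 3 + 8 * m^4 + m^3 + m^2 + 9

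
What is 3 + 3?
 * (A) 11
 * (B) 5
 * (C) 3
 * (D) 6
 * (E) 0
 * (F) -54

3 + 3 = 6
D) 6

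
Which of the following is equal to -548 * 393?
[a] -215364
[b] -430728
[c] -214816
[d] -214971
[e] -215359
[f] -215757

-548 * 393 = -215364
a) -215364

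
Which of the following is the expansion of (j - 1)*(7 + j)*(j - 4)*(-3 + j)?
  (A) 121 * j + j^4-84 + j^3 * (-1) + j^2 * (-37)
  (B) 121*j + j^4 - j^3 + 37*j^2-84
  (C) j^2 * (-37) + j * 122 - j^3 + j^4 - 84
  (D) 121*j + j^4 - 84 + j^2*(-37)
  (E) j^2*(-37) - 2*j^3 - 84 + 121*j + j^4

Expanding (j - 1)*(7 + j)*(j - 4)*(-3 + j):
= 121 * j + j^4-84 + j^3 * (-1) + j^2 * (-37)
A) 121 * j + j^4-84 + j^3 * (-1) + j^2 * (-37)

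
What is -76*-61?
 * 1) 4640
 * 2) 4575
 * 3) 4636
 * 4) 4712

-76 * -61 = 4636
3) 4636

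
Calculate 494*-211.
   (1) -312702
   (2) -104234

494 * -211 = -104234
2) -104234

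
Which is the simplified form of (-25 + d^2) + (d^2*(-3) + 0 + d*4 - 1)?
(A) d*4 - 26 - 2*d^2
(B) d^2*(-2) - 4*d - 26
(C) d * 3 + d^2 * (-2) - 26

Adding the polynomials and combining like terms:
(-25 + d^2) + (d^2*(-3) + 0 + d*4 - 1)
= d*4 - 26 - 2*d^2
A) d*4 - 26 - 2*d^2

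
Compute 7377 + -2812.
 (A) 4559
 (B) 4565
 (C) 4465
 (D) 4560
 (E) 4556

7377 + -2812 = 4565
B) 4565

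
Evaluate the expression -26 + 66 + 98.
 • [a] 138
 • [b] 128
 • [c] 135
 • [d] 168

First: -26 + 66 = 40
Then: 40 + 98 = 138
a) 138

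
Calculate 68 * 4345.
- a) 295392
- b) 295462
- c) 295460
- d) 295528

68 * 4345 = 295460
c) 295460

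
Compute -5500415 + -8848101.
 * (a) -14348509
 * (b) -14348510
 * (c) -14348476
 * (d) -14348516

-5500415 + -8848101 = -14348516
d) -14348516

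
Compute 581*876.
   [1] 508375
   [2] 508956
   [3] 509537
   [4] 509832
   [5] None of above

581 * 876 = 508956
2) 508956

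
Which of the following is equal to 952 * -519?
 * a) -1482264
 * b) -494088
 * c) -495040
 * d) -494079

952 * -519 = -494088
b) -494088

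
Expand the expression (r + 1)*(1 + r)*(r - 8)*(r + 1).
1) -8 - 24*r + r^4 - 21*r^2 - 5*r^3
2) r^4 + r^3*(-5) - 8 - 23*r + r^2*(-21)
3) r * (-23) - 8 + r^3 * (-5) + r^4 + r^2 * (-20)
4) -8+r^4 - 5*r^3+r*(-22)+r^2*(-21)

Expanding (r + 1)*(1 + r)*(r - 8)*(r + 1):
= r^4 + r^3*(-5) - 8 - 23*r + r^2*(-21)
2) r^4 + r^3*(-5) - 8 - 23*r + r^2*(-21)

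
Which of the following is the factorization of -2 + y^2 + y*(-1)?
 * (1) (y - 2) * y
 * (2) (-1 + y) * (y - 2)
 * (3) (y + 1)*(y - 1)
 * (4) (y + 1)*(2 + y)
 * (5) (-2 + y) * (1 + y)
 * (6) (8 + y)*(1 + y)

We need to factor -2 + y^2 + y*(-1).
The factored form is (-2 + y) * (1 + y).
5) (-2 + y) * (1 + y)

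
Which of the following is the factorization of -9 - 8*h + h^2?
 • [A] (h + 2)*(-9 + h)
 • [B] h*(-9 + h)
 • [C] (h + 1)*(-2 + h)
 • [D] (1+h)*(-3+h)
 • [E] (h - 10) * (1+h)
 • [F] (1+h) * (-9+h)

We need to factor -9 - 8*h + h^2.
The factored form is (1+h) * (-9+h).
F) (1+h) * (-9+h)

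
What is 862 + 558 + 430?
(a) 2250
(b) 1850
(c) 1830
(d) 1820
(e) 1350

First: 862 + 558 = 1420
Then: 1420 + 430 = 1850
b) 1850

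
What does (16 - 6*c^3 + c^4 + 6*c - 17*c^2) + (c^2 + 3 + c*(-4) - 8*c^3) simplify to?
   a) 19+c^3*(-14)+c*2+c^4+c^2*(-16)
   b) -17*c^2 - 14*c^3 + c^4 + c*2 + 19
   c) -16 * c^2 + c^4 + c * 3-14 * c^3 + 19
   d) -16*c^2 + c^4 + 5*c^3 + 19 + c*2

Adding the polynomials and combining like terms:
(16 - 6*c^3 + c^4 + 6*c - 17*c^2) + (c^2 + 3 + c*(-4) - 8*c^3)
= 19+c^3*(-14)+c*2+c^4+c^2*(-16)
a) 19+c^3*(-14)+c*2+c^4+c^2*(-16)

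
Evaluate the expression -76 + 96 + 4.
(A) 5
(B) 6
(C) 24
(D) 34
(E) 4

First: -76 + 96 = 20
Then: 20 + 4 = 24
C) 24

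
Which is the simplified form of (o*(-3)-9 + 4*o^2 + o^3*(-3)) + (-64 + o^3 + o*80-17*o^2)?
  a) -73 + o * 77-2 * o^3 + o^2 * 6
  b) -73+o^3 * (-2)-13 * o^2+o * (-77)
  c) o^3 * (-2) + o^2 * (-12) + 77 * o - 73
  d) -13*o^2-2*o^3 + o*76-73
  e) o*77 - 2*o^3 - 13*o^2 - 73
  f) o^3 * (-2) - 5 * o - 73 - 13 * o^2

Adding the polynomials and combining like terms:
(o*(-3) - 9 + 4*o^2 + o^3*(-3)) + (-64 + o^3 + o*80 - 17*o^2)
= o*77 - 2*o^3 - 13*o^2 - 73
e) o*77 - 2*o^3 - 13*o^2 - 73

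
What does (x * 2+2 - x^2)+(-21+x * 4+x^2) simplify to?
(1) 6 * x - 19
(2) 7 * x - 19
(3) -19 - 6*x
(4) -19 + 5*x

Adding the polynomials and combining like terms:
(x*2 + 2 - x^2) + (-21 + x*4 + x^2)
= 6 * x - 19
1) 6 * x - 19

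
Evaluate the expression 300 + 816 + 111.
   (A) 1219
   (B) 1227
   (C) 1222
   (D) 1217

First: 300 + 816 = 1116
Then: 1116 + 111 = 1227
B) 1227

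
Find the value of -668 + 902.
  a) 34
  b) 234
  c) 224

-668 + 902 = 234
b) 234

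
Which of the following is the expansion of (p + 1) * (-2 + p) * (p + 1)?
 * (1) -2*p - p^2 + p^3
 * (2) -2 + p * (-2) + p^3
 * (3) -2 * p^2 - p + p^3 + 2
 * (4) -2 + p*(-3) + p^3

Expanding (p + 1) * (-2 + p) * (p + 1):
= -2 + p*(-3) + p^3
4) -2 + p*(-3) + p^3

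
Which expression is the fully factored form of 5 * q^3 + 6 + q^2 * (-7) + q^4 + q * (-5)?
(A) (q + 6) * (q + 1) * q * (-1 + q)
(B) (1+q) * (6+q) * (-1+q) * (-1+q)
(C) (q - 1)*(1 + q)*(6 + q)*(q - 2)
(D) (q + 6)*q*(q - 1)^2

We need to factor 5 * q^3 + 6 + q^2 * (-7) + q^4 + q * (-5).
The factored form is (1+q) * (6+q) * (-1+q) * (-1+q).
B) (1+q) * (6+q) * (-1+q) * (-1+q)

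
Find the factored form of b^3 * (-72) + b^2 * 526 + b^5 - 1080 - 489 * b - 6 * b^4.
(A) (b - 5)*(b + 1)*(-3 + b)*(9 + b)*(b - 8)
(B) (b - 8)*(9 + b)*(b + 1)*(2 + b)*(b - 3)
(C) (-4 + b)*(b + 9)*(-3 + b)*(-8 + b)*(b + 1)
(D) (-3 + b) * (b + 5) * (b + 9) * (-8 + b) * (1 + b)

We need to factor b^3 * (-72) + b^2 * 526 + b^5 - 1080 - 489 * b - 6 * b^4.
The factored form is (b - 5)*(b + 1)*(-3 + b)*(9 + b)*(b - 8).
A) (b - 5)*(b + 1)*(-3 + b)*(9 + b)*(b - 8)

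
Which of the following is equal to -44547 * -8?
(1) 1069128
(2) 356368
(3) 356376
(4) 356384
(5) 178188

-44547 * -8 = 356376
3) 356376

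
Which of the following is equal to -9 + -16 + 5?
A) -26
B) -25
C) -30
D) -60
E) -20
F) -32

First: -9 + -16 = -25
Then: -25 + 5 = -20
E) -20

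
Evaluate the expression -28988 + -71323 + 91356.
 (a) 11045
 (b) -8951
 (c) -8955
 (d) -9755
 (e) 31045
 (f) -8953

First: -28988 + -71323 = -100311
Then: -100311 + 91356 = -8955
c) -8955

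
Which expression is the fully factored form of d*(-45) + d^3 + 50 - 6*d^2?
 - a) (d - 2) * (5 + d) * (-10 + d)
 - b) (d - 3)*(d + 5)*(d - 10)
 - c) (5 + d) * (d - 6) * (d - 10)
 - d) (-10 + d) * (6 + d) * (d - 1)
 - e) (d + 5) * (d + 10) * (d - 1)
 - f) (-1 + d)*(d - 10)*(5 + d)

We need to factor d*(-45) + d^3 + 50 - 6*d^2.
The factored form is (-1 + d)*(d - 10)*(5 + d).
f) (-1 + d)*(d - 10)*(5 + d)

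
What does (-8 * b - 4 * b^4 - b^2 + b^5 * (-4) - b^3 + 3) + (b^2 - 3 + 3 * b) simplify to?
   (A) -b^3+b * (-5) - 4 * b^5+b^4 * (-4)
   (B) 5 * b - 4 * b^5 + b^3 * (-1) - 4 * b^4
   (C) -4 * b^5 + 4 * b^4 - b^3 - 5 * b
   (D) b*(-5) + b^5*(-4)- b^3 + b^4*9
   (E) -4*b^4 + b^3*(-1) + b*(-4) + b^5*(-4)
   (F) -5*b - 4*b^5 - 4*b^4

Adding the polynomials and combining like terms:
(-8*b - 4*b^4 - b^2 + b^5*(-4) - b^3 + 3) + (b^2 - 3 + 3*b)
= -b^3+b * (-5) - 4 * b^5+b^4 * (-4)
A) -b^3+b * (-5) - 4 * b^5+b^4 * (-4)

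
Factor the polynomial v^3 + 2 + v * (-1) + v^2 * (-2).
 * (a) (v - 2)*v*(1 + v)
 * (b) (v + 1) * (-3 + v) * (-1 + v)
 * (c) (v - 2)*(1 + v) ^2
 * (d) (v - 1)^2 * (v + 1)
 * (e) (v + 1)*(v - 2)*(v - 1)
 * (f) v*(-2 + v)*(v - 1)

We need to factor v^3 + 2 + v * (-1) + v^2 * (-2).
The factored form is (v + 1)*(v - 2)*(v - 1).
e) (v + 1)*(v - 2)*(v - 1)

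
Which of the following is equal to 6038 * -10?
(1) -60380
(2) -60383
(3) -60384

6038 * -10 = -60380
1) -60380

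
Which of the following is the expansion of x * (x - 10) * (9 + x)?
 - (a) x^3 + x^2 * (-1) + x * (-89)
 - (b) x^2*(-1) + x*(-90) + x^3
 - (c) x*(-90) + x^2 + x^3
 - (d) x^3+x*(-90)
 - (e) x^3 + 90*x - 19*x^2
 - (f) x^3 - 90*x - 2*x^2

Expanding x * (x - 10) * (9 + x):
= x^2*(-1) + x*(-90) + x^3
b) x^2*(-1) + x*(-90) + x^3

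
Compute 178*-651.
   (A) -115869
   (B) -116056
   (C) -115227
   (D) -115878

178 * -651 = -115878
D) -115878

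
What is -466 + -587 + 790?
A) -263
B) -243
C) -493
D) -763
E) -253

First: -466 + -587 = -1053
Then: -1053 + 790 = -263
A) -263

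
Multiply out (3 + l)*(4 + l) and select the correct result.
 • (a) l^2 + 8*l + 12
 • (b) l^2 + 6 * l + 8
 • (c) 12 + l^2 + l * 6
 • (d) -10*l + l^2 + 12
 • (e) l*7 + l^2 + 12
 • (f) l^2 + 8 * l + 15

Expanding (3 + l)*(4 + l):
= l*7 + l^2 + 12
e) l*7 + l^2 + 12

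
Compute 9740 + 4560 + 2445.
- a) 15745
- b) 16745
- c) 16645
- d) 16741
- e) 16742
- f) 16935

First: 9740 + 4560 = 14300
Then: 14300 + 2445 = 16745
b) 16745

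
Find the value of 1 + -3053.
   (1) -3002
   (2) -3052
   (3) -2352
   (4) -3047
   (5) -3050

1 + -3053 = -3052
2) -3052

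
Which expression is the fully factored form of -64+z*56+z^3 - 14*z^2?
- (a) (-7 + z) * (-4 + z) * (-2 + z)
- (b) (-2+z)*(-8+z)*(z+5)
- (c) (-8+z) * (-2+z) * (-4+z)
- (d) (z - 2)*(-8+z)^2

We need to factor -64+z*56+z^3 - 14*z^2.
The factored form is (-8+z) * (-2+z) * (-4+z).
c) (-8+z) * (-2+z) * (-4+z)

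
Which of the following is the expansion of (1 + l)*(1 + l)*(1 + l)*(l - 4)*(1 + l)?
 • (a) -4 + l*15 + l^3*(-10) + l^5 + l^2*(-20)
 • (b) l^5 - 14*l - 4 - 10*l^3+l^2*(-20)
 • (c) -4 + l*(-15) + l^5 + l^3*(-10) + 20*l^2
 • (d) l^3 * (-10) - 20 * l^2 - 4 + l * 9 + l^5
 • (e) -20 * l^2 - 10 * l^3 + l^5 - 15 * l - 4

Expanding (1 + l)*(1 + l)*(1 + l)*(l - 4)*(1 + l):
= -20 * l^2 - 10 * l^3 + l^5 - 15 * l - 4
e) -20 * l^2 - 10 * l^3 + l^5 - 15 * l - 4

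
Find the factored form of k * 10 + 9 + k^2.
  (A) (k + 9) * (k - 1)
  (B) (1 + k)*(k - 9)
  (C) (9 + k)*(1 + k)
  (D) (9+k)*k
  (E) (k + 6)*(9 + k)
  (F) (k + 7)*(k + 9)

We need to factor k * 10 + 9 + k^2.
The factored form is (9 + k)*(1 + k).
C) (9 + k)*(1 + k)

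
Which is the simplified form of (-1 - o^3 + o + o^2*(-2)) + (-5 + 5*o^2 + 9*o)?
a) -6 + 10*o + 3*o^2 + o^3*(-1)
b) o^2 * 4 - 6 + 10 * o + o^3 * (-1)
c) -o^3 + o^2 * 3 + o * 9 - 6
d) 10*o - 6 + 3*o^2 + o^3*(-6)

Adding the polynomials and combining like terms:
(-1 - o^3 + o + o^2*(-2)) + (-5 + 5*o^2 + 9*o)
= -6 + 10*o + 3*o^2 + o^3*(-1)
a) -6 + 10*o + 3*o^2 + o^3*(-1)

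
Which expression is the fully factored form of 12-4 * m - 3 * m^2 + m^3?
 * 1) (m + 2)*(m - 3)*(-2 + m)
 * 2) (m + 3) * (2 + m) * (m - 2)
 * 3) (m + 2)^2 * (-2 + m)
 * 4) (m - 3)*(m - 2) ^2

We need to factor 12-4 * m - 3 * m^2 + m^3.
The factored form is (m + 2)*(m - 3)*(-2 + m).
1) (m + 2)*(m - 3)*(-2 + m)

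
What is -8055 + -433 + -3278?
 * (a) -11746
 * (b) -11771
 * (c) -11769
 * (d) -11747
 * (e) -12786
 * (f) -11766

First: -8055 + -433 = -8488
Then: -8488 + -3278 = -11766
f) -11766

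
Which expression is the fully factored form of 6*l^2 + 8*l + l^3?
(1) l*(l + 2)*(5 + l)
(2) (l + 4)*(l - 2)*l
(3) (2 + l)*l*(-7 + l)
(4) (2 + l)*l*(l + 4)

We need to factor 6*l^2 + 8*l + l^3.
The factored form is (2 + l)*l*(l + 4).
4) (2 + l)*l*(l + 4)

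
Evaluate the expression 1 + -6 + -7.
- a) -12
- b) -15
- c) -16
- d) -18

First: 1 + -6 = -5
Then: -5 + -7 = -12
a) -12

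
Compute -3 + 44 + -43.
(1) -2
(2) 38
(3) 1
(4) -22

First: -3 + 44 = 41
Then: 41 + -43 = -2
1) -2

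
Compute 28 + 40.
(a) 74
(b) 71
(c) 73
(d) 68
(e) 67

28 + 40 = 68
d) 68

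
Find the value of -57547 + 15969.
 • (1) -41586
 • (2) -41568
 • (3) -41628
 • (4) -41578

-57547 + 15969 = -41578
4) -41578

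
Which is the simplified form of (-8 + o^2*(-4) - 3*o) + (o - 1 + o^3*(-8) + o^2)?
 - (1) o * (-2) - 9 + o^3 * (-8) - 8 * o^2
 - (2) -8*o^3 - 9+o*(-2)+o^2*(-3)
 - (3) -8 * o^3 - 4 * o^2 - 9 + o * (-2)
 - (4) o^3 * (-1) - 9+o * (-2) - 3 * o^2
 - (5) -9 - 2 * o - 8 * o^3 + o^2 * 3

Adding the polynomials and combining like terms:
(-8 + o^2*(-4) - 3*o) + (o - 1 + o^3*(-8) + o^2)
= -8*o^3 - 9+o*(-2)+o^2*(-3)
2) -8*o^3 - 9+o*(-2)+o^2*(-3)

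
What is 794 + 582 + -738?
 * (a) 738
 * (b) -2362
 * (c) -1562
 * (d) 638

First: 794 + 582 = 1376
Then: 1376 + -738 = 638
d) 638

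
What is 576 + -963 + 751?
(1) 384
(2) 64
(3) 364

First: 576 + -963 = -387
Then: -387 + 751 = 364
3) 364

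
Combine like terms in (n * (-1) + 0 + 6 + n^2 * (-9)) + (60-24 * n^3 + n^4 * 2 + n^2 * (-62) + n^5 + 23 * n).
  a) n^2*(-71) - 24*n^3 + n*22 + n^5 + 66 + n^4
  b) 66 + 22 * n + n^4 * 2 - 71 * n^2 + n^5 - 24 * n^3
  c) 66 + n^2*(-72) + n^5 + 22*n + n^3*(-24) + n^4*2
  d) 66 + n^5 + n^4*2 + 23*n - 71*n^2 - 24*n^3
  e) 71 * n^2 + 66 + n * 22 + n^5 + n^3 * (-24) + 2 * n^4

Adding the polynomials and combining like terms:
(n*(-1) + 0 + 6 + n^2*(-9)) + (60 - 24*n^3 + n^4*2 + n^2*(-62) + n^5 + 23*n)
= 66 + 22 * n + n^4 * 2 - 71 * n^2 + n^5 - 24 * n^3
b) 66 + 22 * n + n^4 * 2 - 71 * n^2 + n^5 - 24 * n^3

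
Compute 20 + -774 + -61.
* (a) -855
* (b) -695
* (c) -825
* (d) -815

First: 20 + -774 = -754
Then: -754 + -61 = -815
d) -815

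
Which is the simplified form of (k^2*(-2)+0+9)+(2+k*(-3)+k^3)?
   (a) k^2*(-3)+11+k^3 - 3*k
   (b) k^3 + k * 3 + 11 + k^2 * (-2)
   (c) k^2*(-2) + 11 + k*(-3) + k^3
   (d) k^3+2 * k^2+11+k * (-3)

Adding the polynomials and combining like terms:
(k^2*(-2) + 0 + 9) + (2 + k*(-3) + k^3)
= k^2*(-2) + 11 + k*(-3) + k^3
c) k^2*(-2) + 11 + k*(-3) + k^3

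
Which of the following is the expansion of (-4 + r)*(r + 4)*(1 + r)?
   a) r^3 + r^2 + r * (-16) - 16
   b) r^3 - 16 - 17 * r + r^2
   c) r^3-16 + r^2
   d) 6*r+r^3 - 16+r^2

Expanding (-4 + r)*(r + 4)*(1 + r):
= r^3 + r^2 + r * (-16) - 16
a) r^3 + r^2 + r * (-16) - 16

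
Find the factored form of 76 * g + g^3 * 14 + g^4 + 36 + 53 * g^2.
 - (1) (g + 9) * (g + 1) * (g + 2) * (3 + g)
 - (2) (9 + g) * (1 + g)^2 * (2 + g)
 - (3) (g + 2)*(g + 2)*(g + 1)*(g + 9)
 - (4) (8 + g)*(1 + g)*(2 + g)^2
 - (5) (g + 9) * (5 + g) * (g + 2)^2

We need to factor 76 * g + g^3 * 14 + g^4 + 36 + 53 * g^2.
The factored form is (g + 2)*(g + 2)*(g + 1)*(g + 9).
3) (g + 2)*(g + 2)*(g + 1)*(g + 9)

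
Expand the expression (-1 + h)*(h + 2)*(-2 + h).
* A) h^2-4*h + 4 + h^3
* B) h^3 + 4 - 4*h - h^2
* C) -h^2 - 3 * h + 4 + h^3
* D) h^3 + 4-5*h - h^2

Expanding (-1 + h)*(h + 2)*(-2 + h):
= h^3 + 4 - 4*h - h^2
B) h^3 + 4 - 4*h - h^2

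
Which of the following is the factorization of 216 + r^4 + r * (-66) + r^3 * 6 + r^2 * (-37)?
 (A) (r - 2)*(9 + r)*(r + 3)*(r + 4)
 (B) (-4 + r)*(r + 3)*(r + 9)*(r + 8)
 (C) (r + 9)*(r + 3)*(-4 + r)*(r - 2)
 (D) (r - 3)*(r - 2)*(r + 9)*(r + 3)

We need to factor 216 + r^4 + r * (-66) + r^3 * 6 + r^2 * (-37).
The factored form is (r + 9)*(r + 3)*(-4 + r)*(r - 2).
C) (r + 9)*(r + 3)*(-4 + r)*(r - 2)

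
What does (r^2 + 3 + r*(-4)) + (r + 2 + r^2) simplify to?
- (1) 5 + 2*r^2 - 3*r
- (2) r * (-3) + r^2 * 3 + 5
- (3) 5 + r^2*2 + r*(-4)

Adding the polynomials and combining like terms:
(r^2 + 3 + r*(-4)) + (r + 2 + r^2)
= 5 + 2*r^2 - 3*r
1) 5 + 2*r^2 - 3*r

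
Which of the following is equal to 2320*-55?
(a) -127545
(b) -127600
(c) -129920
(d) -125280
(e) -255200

2320 * -55 = -127600
b) -127600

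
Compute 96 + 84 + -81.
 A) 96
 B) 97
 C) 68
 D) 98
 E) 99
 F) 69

First: 96 + 84 = 180
Then: 180 + -81 = 99
E) 99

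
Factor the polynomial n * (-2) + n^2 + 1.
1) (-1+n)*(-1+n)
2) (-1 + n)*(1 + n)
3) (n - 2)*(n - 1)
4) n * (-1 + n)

We need to factor n * (-2) + n^2 + 1.
The factored form is (-1+n)*(-1+n).
1) (-1+n)*(-1+n)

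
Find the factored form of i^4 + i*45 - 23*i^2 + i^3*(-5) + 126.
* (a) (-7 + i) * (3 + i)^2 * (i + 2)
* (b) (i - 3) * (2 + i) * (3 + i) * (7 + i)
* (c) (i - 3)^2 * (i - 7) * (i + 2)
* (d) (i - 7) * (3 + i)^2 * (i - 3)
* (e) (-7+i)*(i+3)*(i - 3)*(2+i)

We need to factor i^4 + i*45 - 23*i^2 + i^3*(-5) + 126.
The factored form is (-7+i)*(i+3)*(i - 3)*(2+i).
e) (-7+i)*(i+3)*(i - 3)*(2+i)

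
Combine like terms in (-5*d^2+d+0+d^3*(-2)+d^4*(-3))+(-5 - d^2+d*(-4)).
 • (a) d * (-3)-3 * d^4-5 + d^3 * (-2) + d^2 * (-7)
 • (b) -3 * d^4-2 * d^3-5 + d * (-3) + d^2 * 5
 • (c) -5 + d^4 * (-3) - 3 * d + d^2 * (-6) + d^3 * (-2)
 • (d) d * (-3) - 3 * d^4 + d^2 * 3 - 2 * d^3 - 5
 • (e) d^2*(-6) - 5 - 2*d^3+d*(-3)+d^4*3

Adding the polynomials and combining like terms:
(-5*d^2 + d + 0 + d^3*(-2) + d^4*(-3)) + (-5 - d^2 + d*(-4))
= -5 + d^4 * (-3) - 3 * d + d^2 * (-6) + d^3 * (-2)
c) -5 + d^4 * (-3) - 3 * d + d^2 * (-6) + d^3 * (-2)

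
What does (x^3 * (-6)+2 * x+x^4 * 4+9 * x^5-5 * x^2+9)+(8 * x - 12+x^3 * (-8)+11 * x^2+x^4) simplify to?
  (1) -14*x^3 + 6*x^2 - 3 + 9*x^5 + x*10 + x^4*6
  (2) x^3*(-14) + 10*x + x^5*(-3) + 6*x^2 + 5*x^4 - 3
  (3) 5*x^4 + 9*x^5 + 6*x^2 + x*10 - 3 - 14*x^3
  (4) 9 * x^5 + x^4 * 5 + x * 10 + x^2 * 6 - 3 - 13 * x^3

Adding the polynomials and combining like terms:
(x^3*(-6) + 2*x + x^4*4 + 9*x^5 - 5*x^2 + 9) + (8*x - 12 + x^3*(-8) + 11*x^2 + x^4)
= 5*x^4 + 9*x^5 + 6*x^2 + x*10 - 3 - 14*x^3
3) 5*x^4 + 9*x^5 + 6*x^2 + x*10 - 3 - 14*x^3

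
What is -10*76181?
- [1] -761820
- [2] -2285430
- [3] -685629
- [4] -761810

-10 * 76181 = -761810
4) -761810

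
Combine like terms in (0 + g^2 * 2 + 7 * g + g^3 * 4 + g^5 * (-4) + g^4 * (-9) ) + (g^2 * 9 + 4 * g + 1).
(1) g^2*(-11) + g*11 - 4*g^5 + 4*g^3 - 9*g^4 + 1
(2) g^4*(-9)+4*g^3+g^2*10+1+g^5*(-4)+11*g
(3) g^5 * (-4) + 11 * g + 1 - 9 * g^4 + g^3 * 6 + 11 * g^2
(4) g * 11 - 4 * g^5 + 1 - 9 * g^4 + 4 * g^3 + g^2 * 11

Adding the polynomials and combining like terms:
(0 + g^2*2 + 7*g + g^3*4 + g^5*(-4) + g^4*(-9)) + (g^2*9 + 4*g + 1)
= g * 11 - 4 * g^5 + 1 - 9 * g^4 + 4 * g^3 + g^2 * 11
4) g * 11 - 4 * g^5 + 1 - 9 * g^4 + 4 * g^3 + g^2 * 11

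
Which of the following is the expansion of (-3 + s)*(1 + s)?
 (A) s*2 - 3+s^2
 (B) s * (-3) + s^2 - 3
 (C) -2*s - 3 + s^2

Expanding (-3 + s)*(1 + s):
= -2*s - 3 + s^2
C) -2*s - 3 + s^2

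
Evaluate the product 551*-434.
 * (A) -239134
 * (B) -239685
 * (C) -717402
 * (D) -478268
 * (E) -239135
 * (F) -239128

551 * -434 = -239134
A) -239134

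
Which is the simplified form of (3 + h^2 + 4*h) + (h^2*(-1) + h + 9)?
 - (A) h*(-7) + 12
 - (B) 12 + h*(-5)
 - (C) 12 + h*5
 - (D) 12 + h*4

Adding the polynomials and combining like terms:
(3 + h^2 + 4*h) + (h^2*(-1) + h + 9)
= 12 + h*5
C) 12 + h*5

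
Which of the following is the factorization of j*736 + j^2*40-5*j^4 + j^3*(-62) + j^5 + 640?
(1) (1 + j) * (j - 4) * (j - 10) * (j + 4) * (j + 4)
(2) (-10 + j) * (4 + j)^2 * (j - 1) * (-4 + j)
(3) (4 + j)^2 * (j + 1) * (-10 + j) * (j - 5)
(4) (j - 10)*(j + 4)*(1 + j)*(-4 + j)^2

We need to factor j*736 + j^2*40-5*j^4 + j^3*(-62) + j^5 + 640.
The factored form is (1 + j) * (j - 4) * (j - 10) * (j + 4) * (j + 4).
1) (1 + j) * (j - 4) * (j - 10) * (j + 4) * (j + 4)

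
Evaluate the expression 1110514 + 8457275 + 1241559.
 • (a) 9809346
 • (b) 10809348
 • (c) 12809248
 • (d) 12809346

First: 1110514 + 8457275 = 9567789
Then: 9567789 + 1241559 = 10809348
b) 10809348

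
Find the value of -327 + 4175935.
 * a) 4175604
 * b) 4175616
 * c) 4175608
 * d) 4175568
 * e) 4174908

-327 + 4175935 = 4175608
c) 4175608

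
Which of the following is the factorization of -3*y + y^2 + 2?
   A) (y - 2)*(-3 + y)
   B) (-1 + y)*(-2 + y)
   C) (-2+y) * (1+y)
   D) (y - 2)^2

We need to factor -3*y + y^2 + 2.
The factored form is (-1 + y)*(-2 + y).
B) (-1 + y)*(-2 + y)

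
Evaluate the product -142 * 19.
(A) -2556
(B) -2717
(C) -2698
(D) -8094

-142 * 19 = -2698
C) -2698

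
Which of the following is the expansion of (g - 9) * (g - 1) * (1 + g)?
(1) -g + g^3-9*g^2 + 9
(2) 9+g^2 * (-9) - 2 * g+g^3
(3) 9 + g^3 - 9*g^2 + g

Expanding (g - 9) * (g - 1) * (1 + g):
= -g + g^3-9*g^2 + 9
1) -g + g^3-9*g^2 + 9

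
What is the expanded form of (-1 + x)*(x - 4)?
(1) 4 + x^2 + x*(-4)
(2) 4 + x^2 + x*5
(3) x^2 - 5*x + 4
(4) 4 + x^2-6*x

Expanding (-1 + x)*(x - 4):
= x^2 - 5*x + 4
3) x^2 - 5*x + 4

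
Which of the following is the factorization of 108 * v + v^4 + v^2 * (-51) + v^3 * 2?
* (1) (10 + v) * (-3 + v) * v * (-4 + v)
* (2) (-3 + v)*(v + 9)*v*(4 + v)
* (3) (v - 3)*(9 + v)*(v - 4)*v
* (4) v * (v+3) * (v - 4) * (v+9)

We need to factor 108 * v + v^4 + v^2 * (-51) + v^3 * 2.
The factored form is (v - 3)*(9 + v)*(v - 4)*v.
3) (v - 3)*(9 + v)*(v - 4)*v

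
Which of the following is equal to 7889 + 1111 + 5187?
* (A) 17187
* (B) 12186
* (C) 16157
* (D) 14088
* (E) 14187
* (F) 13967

First: 7889 + 1111 = 9000
Then: 9000 + 5187 = 14187
E) 14187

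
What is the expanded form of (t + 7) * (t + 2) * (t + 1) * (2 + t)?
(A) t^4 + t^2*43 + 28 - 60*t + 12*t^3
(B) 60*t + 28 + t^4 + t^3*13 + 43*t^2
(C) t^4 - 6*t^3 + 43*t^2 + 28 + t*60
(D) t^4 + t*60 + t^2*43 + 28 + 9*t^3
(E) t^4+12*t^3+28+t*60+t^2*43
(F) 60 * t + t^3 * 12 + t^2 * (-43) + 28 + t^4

Expanding (t + 7) * (t + 2) * (t + 1) * (2 + t):
= t^4+12*t^3+28+t*60+t^2*43
E) t^4+12*t^3+28+t*60+t^2*43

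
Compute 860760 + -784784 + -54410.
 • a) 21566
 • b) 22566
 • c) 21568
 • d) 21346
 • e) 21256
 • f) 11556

First: 860760 + -784784 = 75976
Then: 75976 + -54410 = 21566
a) 21566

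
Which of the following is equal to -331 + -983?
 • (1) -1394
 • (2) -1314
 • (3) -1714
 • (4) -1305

-331 + -983 = -1314
2) -1314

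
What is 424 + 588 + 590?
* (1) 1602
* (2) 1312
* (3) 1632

First: 424 + 588 = 1012
Then: 1012 + 590 = 1602
1) 1602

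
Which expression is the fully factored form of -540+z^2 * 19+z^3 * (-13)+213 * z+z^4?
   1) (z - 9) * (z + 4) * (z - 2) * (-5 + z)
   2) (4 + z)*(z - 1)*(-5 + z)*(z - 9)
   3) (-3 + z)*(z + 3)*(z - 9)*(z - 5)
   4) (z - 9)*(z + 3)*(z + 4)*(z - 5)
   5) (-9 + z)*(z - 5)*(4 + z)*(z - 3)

We need to factor -540+z^2 * 19+z^3 * (-13)+213 * z+z^4.
The factored form is (-9 + z)*(z - 5)*(4 + z)*(z - 3).
5) (-9 + z)*(z - 5)*(4 + z)*(z - 3)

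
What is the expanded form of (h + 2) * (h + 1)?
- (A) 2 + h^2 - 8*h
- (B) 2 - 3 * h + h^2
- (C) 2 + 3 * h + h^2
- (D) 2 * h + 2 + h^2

Expanding (h + 2) * (h + 1):
= 2 + 3 * h + h^2
C) 2 + 3 * h + h^2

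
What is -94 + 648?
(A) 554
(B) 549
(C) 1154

-94 + 648 = 554
A) 554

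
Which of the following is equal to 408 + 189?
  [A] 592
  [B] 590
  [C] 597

408 + 189 = 597
C) 597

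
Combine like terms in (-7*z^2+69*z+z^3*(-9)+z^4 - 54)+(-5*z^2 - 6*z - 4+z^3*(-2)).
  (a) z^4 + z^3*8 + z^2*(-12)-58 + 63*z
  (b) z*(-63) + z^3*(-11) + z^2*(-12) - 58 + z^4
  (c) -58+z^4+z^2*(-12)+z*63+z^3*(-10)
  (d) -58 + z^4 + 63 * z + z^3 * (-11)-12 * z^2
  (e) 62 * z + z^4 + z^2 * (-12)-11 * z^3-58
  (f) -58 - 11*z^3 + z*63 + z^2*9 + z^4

Adding the polynomials and combining like terms:
(-7*z^2 + 69*z + z^3*(-9) + z^4 - 54) + (-5*z^2 - 6*z - 4 + z^3*(-2))
= -58 + z^4 + 63 * z + z^3 * (-11)-12 * z^2
d) -58 + z^4 + 63 * z + z^3 * (-11)-12 * z^2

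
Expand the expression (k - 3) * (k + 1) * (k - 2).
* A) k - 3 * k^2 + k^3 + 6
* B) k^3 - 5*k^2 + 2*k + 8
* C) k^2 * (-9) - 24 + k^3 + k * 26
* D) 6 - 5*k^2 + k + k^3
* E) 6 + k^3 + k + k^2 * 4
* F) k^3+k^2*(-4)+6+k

Expanding (k - 3) * (k + 1) * (k - 2):
= k^3+k^2*(-4)+6+k
F) k^3+k^2*(-4)+6+k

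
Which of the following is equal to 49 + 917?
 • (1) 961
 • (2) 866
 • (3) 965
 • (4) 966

49 + 917 = 966
4) 966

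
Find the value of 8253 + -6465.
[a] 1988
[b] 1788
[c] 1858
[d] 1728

8253 + -6465 = 1788
b) 1788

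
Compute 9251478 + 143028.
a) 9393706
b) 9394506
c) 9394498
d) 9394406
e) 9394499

9251478 + 143028 = 9394506
b) 9394506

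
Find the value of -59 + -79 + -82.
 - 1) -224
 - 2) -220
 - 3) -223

First: -59 + -79 = -138
Then: -138 + -82 = -220
2) -220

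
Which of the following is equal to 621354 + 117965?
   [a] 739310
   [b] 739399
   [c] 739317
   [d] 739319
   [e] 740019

621354 + 117965 = 739319
d) 739319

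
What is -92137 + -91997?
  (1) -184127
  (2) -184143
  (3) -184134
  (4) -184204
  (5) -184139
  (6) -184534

-92137 + -91997 = -184134
3) -184134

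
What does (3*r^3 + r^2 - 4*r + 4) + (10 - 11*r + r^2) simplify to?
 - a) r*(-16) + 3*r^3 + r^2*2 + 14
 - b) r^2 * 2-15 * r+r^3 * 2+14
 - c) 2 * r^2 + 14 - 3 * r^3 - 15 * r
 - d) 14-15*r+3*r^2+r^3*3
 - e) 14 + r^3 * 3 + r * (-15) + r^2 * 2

Adding the polynomials and combining like terms:
(3*r^3 + r^2 - 4*r + 4) + (10 - 11*r + r^2)
= 14 + r^3 * 3 + r * (-15) + r^2 * 2
e) 14 + r^3 * 3 + r * (-15) + r^2 * 2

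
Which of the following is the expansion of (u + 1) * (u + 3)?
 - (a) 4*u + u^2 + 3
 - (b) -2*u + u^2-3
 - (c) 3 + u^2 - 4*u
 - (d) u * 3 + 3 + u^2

Expanding (u + 1) * (u + 3):
= 4*u + u^2 + 3
a) 4*u + u^2 + 3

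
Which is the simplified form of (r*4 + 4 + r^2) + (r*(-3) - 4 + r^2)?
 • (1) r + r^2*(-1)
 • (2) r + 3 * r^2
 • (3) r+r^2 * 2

Adding the polynomials and combining like terms:
(r*4 + 4 + r^2) + (r*(-3) - 4 + r^2)
= r+r^2 * 2
3) r+r^2 * 2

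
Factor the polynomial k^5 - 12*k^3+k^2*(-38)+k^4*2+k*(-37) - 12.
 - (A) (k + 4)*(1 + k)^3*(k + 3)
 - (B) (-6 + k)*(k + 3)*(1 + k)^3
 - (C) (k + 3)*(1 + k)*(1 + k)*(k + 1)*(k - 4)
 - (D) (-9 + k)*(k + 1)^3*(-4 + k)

We need to factor k^5 - 12*k^3+k^2*(-38)+k^4*2+k*(-37) - 12.
The factored form is (k + 3)*(1 + k)*(1 + k)*(k + 1)*(k - 4).
C) (k + 3)*(1 + k)*(1 + k)*(k + 1)*(k - 4)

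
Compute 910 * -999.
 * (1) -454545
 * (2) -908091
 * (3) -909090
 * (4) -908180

910 * -999 = -909090
3) -909090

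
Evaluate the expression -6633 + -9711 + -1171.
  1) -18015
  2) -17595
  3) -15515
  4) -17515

First: -6633 + -9711 = -16344
Then: -16344 + -1171 = -17515
4) -17515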